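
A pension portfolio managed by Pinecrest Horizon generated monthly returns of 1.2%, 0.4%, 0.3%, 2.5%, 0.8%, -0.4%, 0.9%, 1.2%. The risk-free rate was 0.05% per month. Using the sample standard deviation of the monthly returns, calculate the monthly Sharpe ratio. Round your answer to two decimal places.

Mean return r̄ = 6.90 / 8 = 0.8625%
Σ(r − r̄)² = (1.2 − 0.8625)² + (0.4 − 0.8625)² + (0.3 − 0.8625)² + … = 5.0388
sample σ = √(5.0388 / 7) = √0.7198 = 0.8484%
Sharpe = (r̄ − rf) / σ = (0.8625 − 0.05) / 0.8484 = 0.8125 / 0.8484 = 0.9577

0.96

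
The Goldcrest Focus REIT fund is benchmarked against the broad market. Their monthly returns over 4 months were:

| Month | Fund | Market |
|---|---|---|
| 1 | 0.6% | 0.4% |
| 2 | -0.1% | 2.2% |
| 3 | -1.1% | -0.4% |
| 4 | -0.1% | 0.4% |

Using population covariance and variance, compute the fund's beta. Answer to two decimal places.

0.24

r̄p = -0.1750%,  r̄m = 0.6500%
Cov = Σ(rp − r̄p)(rm − r̄m) / 4 = 0.2188
Var(rm) = Σ(rm − r̄m)² / 4 = 0.9075
β = Cov / Var = 0.2188 / 0.9075 = 0.2411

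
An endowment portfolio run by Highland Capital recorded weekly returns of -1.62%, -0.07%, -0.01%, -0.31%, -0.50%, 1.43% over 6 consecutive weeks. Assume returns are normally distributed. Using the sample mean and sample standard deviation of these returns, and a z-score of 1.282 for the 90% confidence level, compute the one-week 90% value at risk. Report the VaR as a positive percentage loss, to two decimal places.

r̄ = (-1.62 − 0.07 − 0.01 − 0.31 − 0.5 + 1.43) / 6 = -1.080 / 6 = -0.1800%
Sample std dev = √[4.8260 / 5] = 0.9824%
VaR = −(r̄ − z·σ) = −(-0.1800 − 1.282 × 0.9824) = −(-1.4394) = 1.4394%

1.44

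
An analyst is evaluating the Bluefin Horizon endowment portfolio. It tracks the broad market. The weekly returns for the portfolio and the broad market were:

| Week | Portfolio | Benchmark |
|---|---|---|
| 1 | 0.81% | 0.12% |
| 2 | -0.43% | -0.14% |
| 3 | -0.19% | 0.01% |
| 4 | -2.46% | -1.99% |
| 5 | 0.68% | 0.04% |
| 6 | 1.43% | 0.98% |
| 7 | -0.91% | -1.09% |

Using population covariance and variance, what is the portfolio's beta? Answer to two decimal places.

r̄p = -0.1529%,  r̄m = -0.2957%
Cov = Σ(rp − r̄p)(rm − r̄m) / 7 = 1.0221
Var(rm) = Σ(rm − r̄m)² / 7 = 0.7903
β = Cov / Var = 1.0221 / 0.7903 = 1.2933

1.29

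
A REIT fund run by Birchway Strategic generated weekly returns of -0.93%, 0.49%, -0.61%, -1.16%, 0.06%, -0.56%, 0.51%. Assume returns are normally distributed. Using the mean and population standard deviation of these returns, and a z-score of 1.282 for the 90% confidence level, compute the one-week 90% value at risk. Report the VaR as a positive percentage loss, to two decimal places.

1.11

r̄ = (-0.93 + 0.49 − 0.61 − 1.16 + 0.06 − 0.56 + 0.51) / 7 = -0.3143%
Population σ = √[Σ(r − r̄)² / 7] = √[2.7086 / 7] = √0.3869 = 0.6220%
VaR = −(r̄ − z·σ) = −(-0.3143 − 1.282 × 0.6220) = −(-1.1117) = 1.1117%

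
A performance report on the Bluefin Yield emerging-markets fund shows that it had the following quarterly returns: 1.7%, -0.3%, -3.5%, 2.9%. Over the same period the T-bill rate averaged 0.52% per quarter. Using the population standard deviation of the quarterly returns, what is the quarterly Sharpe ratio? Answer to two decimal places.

r̄ = (1.7 − 0.3 − 3.5 + 2.9) / 4 = 0.2000%
Σ(r − r̄)² = 23.4800; population σ = √(23.4800/4) = 2.4228%
Sharpe = (r̄ − rf) / σ = (0.2000 − 0.52) / 2.4228 = -0.3200 / 2.4228 = -0.1321

-0.13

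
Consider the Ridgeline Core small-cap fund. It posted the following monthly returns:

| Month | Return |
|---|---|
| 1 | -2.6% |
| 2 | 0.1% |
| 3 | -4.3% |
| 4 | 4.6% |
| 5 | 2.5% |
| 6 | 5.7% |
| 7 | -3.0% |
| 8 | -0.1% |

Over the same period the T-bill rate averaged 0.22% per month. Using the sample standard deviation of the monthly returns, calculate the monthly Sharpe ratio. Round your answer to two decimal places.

0.04

r̄ = (-2.6 + 0.1 − 4.3 + 4.6 + 2.5 + 5.7 − 3 − 0.1) / 8 = 0.3625%
Sample σ = √[Σ(r − r̄)² / 7] = √[93.1188 / 7] = √13.3027 = 3.6473%
Sharpe = (r̄ − rf) / σ = (0.3625 − 0.22) / 3.6473 = 0.1425 / 3.6473 = 0.0391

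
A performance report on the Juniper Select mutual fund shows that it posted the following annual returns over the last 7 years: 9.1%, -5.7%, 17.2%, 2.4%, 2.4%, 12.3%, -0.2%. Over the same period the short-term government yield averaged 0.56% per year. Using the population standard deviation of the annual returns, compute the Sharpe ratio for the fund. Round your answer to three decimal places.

r̄ = (9.1 − 5.7 + 17.2 + 2.4 + 2.4 + 12.3 − 0.2) / 7 = 37.50 / 7 = 5.3571%
Population σ = √[Σ(r − r̄)² / 7] = √[373.0971 / 7] = √53.2996 = 7.3007%
Sharpe = (r̄ − rf) / σ = (5.3571 − 0.56) / 7.3007 = 4.7971 / 7.3007 = 0.6571

0.657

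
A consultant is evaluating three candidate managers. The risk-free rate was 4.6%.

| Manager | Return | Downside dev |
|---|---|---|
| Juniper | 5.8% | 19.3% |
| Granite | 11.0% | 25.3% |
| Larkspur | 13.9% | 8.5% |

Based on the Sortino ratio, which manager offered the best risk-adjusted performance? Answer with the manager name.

Juniper: Sortino ratio = (5.8% − 4.6%) / 19.3% = 0.062
Granite: Sortino ratio = (11.0% − 4.6%) / 25.3% = 0.253
Larkspur: Sortino ratio = (13.9% − 4.6%) / 8.5% = 1.094
Highest: Larkspur (1.094).

Larkspur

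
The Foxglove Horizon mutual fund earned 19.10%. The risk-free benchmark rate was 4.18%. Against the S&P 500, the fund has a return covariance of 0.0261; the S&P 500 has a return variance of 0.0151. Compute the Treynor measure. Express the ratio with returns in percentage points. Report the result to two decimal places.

8.63

β = Cov / Var = 0.0261 / 0.0151 = 1.7285
Treynor = (Rp − Rf) / β = (19.10% − 4.18%) / 1.7285 = 14.92 / 1.7285 = 8.6318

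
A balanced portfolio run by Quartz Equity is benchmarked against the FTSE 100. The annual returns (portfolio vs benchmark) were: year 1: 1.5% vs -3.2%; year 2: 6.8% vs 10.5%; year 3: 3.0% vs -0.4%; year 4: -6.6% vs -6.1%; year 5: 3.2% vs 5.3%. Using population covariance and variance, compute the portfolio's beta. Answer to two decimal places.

0.63

r̄p = 1.5800%,  r̄m = 1.2200%
Cov = Σ(rp − r̄p)(rm − r̄m) / 5 = 22.5964
Var(rm) = Σ(rm − r̄m)² / 5 = 35.7016
β = Cov / Var = 22.5964 / 35.7016 = 0.6329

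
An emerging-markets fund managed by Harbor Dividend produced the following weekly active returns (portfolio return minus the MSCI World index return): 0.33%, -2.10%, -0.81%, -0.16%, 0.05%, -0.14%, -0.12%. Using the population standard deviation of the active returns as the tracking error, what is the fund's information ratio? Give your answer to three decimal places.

-0.558

μ = (0.33 − 2.1 − 0.81 − 0.16 + 0.05 − 0.14 − 0.12) / 7 = -2.950 / 7 = -0.4214%
Σ(r − μ)² = 3.9939; population σ = √(3.9939/7) = 0.7554%
IR = μ / tracking error = -0.4214 / 0.7554 = -0.5579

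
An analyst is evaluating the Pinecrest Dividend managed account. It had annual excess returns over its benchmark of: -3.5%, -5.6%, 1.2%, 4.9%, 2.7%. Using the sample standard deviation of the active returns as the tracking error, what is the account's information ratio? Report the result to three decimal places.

-0.014

r̄ = (-3.5 − 5.6 + 1.2 + 4.9 + 2.7) / 5 = -0.30 / 5 = -0.0600%
Sample σ = √[Σ(r − r̄)² / 4] = √[76.3320 / 4] = √19.0830 = 4.3684%
IR = r̄ / tracking error = -0.0600 / 4.3684 = -0.0137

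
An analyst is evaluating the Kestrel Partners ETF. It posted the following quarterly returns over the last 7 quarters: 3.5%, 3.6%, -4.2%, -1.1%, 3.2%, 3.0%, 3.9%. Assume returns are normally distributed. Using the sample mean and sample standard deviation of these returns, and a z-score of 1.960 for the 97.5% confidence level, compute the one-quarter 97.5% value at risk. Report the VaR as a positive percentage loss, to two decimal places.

4.41

μ = (3.5 + 3.6 − 4.2 − 1.1 + 3.2 + 3 + 3.9) / 7 = 11.90 / 7 = 1.7000%
Σ(r − μ)² = (3.5 − 1.7000)² + (3.6 − 1.7000)² + (-4.2 − 1.7000)² + … = 58.2800
σ = √[58.2800 / 6] = 3.1166%
VaR = −(μ − z·σ) = −(1.7000 − 1.960 × 3.1166) = −(-4.4085) = 4.4085%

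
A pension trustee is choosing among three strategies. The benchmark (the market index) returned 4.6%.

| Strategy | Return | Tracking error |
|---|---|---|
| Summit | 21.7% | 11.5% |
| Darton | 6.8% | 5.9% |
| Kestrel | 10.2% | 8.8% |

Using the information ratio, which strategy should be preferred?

Summit

Summit: IR = (21.7% − 4.6%) / 11.5% = 1.487
Darton: IR = (6.8% − 4.6%) / 5.9% = 0.373
Kestrel: IR = (10.2% − 4.6%) / 8.8% = 0.636
Highest: Summit (1.487).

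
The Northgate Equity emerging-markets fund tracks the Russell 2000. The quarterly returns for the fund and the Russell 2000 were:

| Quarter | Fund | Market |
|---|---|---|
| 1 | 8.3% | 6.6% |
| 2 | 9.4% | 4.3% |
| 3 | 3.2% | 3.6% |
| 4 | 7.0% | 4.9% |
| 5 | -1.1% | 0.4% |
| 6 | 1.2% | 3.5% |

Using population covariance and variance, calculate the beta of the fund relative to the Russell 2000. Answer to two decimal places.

r̄p = 4.6667%,  r̄m = 3.8833%
Cov = Σ(rp − r̄p)(rm − r̄m) / 6 = 6.0078
Var(rm) = Σ(rm − r̄m)² / 6 = 3.4914
β = Cov / Var = 6.0078 / 3.4914 = 1.7207

1.72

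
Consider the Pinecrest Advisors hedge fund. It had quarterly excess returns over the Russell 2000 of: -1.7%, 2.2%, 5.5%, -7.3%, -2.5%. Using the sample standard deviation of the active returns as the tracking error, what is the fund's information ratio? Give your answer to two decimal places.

μ = (-1.7 + 2.2 + 5.5 − 7.3 − 2.5) / 5 = -3.80 / 5 = -0.7600%
Σ(r − μ)² = (-1.7 − (-0.7600))² + (2.2 − (-0.7600))² + … = 94.6320
sample σ = √(94.6320 / 4) = √23.6580 = 4.8639%
IR = μ / tracking error = -0.7600 / 4.8639 = -0.1563

-0.16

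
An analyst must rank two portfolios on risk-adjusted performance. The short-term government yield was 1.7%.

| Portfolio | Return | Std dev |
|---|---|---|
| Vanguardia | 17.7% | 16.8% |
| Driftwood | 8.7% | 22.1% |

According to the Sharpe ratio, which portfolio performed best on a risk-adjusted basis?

Vanguardia

Vanguardia: Sharpe ratio = (17.7% − 1.7%) / 16.8% = 0.952
Driftwood: Sharpe ratio = (8.7% − 1.7%) / 22.1% = 0.317
Highest: Vanguardia (0.952).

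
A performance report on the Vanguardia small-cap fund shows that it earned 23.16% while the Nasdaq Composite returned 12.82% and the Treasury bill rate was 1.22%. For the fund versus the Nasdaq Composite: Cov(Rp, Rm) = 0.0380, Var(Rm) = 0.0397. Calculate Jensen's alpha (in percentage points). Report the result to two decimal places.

β = Cov / Var = 0.0380 / 0.0397 = 0.9572
E[R] = Rf + β(Rm − Rf) = 1.22% + 0.9572 × (12.82% − 1.22%) = 12.3235%
α = Rp − E[R] = 23.16% − 12.3235% = 10.8365

10.84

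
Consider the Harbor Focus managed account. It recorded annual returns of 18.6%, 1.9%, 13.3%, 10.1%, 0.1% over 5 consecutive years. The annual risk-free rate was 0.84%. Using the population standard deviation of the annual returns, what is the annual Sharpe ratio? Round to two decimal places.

Mean return r̄ = 44.00 / 5 = 8.8000%
Σ(r − r̄)² = (18.6 − 8.8000)² + (1.9 − 8.8000)² + … = 241.2800
population σ = √(241.2800 / 5) = √48.2560 = 6.9467%
Sharpe = (r̄ − rf) / σ = (8.8000 − 0.84) / 6.9467 = 7.9600 / 6.9467 = 1.1459

1.15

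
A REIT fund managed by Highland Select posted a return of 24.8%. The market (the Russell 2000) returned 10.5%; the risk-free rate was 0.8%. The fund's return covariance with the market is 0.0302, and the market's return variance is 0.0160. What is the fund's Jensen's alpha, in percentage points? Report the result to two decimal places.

β = Cov / Var = 0.0302 / 0.0160 = 1.8875
E[R] = Rf + β(Rm − Rf) = 0.8% + 1.8875 × (10.5% − 0.8%) = 19.1088%
α = Rp − E[R] = 24.8% − 19.1088% = 5.6912

5.69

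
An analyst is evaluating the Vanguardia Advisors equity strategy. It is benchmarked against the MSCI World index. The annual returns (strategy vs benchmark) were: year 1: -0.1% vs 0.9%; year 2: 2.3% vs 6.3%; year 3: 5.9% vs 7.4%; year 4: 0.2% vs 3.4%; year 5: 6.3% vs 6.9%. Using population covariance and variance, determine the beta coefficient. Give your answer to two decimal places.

r̄p = 2.9200%,  r̄m = 4.9800%
Cov = Σ(rp − r̄p)(rm − r̄m) / 5 = 5.9004
Var(rm) = Σ(rm − r̄m)² / 5 = 6.0856
β = Cov / Var = 5.9004 / 6.0856 = 0.9696

0.97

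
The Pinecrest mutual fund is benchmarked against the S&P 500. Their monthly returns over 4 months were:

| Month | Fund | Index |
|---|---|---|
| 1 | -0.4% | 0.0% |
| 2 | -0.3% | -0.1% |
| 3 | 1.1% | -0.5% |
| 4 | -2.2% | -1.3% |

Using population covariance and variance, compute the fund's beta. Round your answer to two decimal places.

r̄p = -0.4500%,  r̄m = -0.4750%
Cov = Σ(rp − r̄p)(rm − r̄m) / 4 = 0.3713
Var(rm) = Σ(rm − r̄m)² / 4 = 0.2619
β = Cov / Var = 0.3713 / 0.2619 = 1.4177

1.42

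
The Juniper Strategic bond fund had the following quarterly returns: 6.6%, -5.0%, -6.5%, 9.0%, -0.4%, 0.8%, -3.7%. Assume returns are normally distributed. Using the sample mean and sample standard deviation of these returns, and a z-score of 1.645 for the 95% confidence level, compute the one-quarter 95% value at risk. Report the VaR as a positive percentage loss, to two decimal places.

μ = (6.6 − 5 − 6.5 + 9 − 0.4 + 0.8 − 3.7) / 7 = 0.80 / 7 = 0.1143%
Σ(r − μ)² = (6.6 − 0.1143)² + (-5 − 0.1143)² + … = 206.2086
sample σ = √(206.2086 / 6) = √34.3681 = 5.8624%
VaR = −(μ − z·σ) = −(0.1143 − 1.645 × 5.8624) = −(-9.5293) = 9.5293%

9.53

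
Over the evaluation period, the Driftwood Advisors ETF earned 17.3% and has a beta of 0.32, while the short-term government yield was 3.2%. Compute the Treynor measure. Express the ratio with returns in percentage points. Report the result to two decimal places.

44.06

Treynor = (Rp − Rf) / β = (17.3% − 3.2%) / 0.32 = 14.10 / 0.32 = 44.0625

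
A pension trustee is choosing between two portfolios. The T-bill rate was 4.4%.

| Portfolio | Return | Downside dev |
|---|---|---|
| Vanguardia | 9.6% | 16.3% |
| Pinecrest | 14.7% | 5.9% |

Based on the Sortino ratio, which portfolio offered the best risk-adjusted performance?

Pinecrest

Vanguardia: Sortino ratio = (9.6% − 4.4%) / 16.3% = 0.319
Pinecrest: Sortino ratio = (14.7% − 4.4%) / 5.9% = 1.746
Highest: Pinecrest (1.746).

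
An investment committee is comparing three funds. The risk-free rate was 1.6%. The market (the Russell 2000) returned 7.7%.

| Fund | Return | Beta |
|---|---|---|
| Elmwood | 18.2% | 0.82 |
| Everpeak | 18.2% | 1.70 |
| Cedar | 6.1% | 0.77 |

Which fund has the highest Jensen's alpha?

Elmwood

Elmwood: α = 18.2% − [1.6% + 0.82 × (7.7% − 1.6%)] = 11.598
Everpeak: α = 18.2% − [1.6% + 1.70 × (7.7% − 1.6%)] = 6.230
Cedar: α = 6.1% − [1.6% + 0.77 × (7.7% − 1.6%)] = -0.197
Highest: Elmwood (11.598).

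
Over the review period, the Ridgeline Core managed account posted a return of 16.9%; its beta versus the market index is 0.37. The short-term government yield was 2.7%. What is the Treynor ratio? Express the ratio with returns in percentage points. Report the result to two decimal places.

38.38

Treynor = (Rp − Rf) / β = (16.9% − 2.7%) / 0.37 = 14.20 / 0.37 = 38.3784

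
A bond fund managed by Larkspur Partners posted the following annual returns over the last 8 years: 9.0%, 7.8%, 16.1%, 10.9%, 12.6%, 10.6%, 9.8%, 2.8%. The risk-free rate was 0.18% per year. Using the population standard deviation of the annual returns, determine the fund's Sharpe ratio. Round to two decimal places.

μ = (9 + 7.8 + 16.1 + 10.9 + 12.6 + 10.6 + 9.8 + 2.8) / 8 = 9.9500%
Σ(r − μ)² = (9 − 9.9500)² + (7.8 − 9.9500)² + (16.1 − 9.9500)² + … = 102.8400
σ = √[102.8400 / 8] = 3.5854%
Sharpe = (μ − rf) / σ = (9.9500 − 0.18) / 3.5854 = 9.7700 / 3.5854 = 2.7249

2.72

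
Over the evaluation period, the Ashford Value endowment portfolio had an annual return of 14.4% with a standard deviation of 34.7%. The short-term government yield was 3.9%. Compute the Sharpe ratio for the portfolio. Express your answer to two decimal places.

0.30

Sharpe = (Rp − Rf) / σp = (14.4% − 3.9%) / 34.7% = 10.50% / 34.7% = 0.3026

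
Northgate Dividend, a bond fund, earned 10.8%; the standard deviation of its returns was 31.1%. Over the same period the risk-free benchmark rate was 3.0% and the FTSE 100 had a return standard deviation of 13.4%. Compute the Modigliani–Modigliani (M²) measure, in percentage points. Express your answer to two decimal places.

6.36

Sharpe = (Rp − Rf) / σp = (10.8% − 3.0%) / 31.1% = 0.2508
M² = Rf + Sharpe × σm = 3.0% + 0.2508 × 13.4% = 6.3607%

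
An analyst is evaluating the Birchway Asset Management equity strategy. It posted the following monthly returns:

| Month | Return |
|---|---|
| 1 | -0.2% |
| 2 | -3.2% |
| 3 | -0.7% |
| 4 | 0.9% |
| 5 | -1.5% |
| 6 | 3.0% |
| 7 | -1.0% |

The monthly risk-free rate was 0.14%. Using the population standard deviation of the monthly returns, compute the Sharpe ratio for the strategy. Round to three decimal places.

r̄ = (-0.2 − 3.2 − 0.7 + 0.9 − 1.5 + 3 − 1) / 7 = -0.3857%
Population σ = √[Σ(r − r̄)² / 7] = √[22.7886 / 7] = √3.2555 = 1.8043%
Sharpe = (r̄ − rf) / σ = (-0.3857 − 0.14) / 1.8043 = -0.5257 / 1.8043 = -0.2914

-0.291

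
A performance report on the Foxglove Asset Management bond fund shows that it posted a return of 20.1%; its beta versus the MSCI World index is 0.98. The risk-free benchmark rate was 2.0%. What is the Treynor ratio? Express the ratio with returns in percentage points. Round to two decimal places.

Treynor = (Rp − Rf) / β = (20.1% − 2.0%) / 0.98 = 18.10 / 0.98 = 18.4694

18.47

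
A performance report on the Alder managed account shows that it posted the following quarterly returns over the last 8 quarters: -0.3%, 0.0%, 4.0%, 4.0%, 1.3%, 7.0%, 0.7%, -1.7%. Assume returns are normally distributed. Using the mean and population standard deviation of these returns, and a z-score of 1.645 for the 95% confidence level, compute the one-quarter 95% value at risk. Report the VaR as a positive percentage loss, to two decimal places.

Mean return μ = 15.00 / 8 = 1.8750%
Σ(r − μ)² = (-0.3 − 1.8750)² + (0 − 1.8750)² + (4 − 1.8750)² + … = 58.0350
σ = √[58.0350 / 8] = 2.6934%
VaR = −(μ − z·σ) = −(1.8750 − 1.645 × 2.6934) = −(-2.5556) = 2.5556%

2.56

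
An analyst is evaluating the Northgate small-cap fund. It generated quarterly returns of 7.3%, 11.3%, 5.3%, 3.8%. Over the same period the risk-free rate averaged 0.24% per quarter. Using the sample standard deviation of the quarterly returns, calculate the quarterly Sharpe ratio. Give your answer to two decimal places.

2.06

r̄ = (7.3 + 11.3 + 5.3 + 3.8) / 4 = 27.70 / 4 = 6.9250%
Σ(r − r̄)² = (7.3 − 6.9250)² + (11.3 − 6.9250)² + (5.3 − 6.9250)² + … = 31.6875
sample σ = √(31.6875 / 3) = √10.5625 = 3.2500%
Sharpe = (r̄ − rf) / σ = (6.9250 − 0.24) / 3.2500 = 6.6850 / 3.2500 = 2.0569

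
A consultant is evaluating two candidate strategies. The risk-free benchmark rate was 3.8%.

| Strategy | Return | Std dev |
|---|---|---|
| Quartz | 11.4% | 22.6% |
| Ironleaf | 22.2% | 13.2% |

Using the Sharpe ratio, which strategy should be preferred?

Ironleaf

Quartz: Sharpe ratio = (11.4% − 3.8%) / 22.6% = 0.336
Ironleaf: Sharpe ratio = (22.2% − 3.8%) / 13.2% = 1.394
Highest: Ironleaf (1.394).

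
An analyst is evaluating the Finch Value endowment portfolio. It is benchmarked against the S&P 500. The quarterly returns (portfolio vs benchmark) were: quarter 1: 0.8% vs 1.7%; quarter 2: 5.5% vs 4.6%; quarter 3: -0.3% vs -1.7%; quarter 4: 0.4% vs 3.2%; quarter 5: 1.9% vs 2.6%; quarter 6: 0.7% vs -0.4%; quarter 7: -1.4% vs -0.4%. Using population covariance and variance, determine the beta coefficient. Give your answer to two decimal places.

0.75

r̄p = 1.0857%,  r̄m = 1.3714%
Cov = Σ(rp − r̄p)(rm − r̄m) / 7 = 3.3210
Var(rm) = Σ(rm − r̄m)² / 7 = 4.4420
β = Cov / Var = 3.3210 / 4.4420 = 0.7476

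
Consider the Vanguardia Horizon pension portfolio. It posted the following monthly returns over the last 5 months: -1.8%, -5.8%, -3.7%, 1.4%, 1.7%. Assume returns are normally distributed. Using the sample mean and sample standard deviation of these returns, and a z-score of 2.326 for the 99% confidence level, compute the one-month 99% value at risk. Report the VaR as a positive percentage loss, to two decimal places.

9.17

r̄ = (-1.8 − 5.8 − 3.7 + 1.4 + 1.7) / 5 = -8.20 / 5 = -1.6400%
Σ(r − r̄)² = (-1.8 − (-1.6400))² + (-5.8 − (-1.6400))² + (-3.7 − (-1.6400))² + … = 41.9720
sample σ = √(41.9720 / 4) = √10.4930 = 3.2393%
VaR = −(r̄ − z·σ) = −(-1.6400 − 2.326 × 3.2393) = −(-9.1746) = 9.1746%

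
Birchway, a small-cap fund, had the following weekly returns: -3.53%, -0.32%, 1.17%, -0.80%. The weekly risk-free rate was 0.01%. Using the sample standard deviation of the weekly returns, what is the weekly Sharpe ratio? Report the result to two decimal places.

-0.45

r̄ = (-3.53 − 0.32 + 1.17 − 0.8) / 4 = -3.480 / 4 = -0.8700%
Σ(r − r̄)² = 11.5446; sample σ = √(11.5446/3) = 1.9617%
Sharpe = (r̄ − rf) / σ = (-0.8700 − 0.01) / 1.9617 = -0.8800 / 1.9617 = -0.4486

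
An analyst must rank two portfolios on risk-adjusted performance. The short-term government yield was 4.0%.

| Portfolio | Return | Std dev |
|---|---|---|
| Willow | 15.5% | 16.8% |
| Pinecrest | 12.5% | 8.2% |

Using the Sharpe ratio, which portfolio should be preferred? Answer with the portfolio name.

Willow: Sharpe ratio = (15.5% − 4.0%) / 16.8% = 0.685
Pinecrest: Sharpe ratio = (12.5% − 4.0%) / 8.2% = 1.037
Highest: Pinecrest (1.037).

Pinecrest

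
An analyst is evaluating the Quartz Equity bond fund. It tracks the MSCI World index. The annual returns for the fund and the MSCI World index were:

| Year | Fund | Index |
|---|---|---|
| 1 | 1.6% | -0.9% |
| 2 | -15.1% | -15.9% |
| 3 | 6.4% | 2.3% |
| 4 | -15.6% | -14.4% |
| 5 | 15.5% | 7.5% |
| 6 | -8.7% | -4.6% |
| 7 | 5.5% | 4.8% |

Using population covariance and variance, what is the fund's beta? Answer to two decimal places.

r̄p = -1.4857%,  r̄m = -3.0286%
Cov = Σ(rp − r̄p)(rm − r̄m) / 7 = 89.8833
Var(rm) = Σ(rm − r̄m)² / 7 = 71.7878
β = Cov / Var = 89.8833 / 71.7878 = 1.2521

1.25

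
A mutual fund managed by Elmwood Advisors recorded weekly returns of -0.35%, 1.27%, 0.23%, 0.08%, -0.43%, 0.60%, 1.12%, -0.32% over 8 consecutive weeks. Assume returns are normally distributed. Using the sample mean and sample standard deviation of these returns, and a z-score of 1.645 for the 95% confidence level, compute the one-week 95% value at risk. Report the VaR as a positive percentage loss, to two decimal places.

0.82

r̄ = (-0.35 + 1.27 + 0.23 + 0.08 − 0.43 + 0.6 + 1.12 − 0.32) / 8 = 0.2750%
Σ(r − r̄)² = 3.0914; sample σ = √(3.0914/7) = 0.6646%
VaR = −(r̄ − z·σ) = −(0.2750 − 1.645 × 0.6646) = −(-0.8183) = 0.8183%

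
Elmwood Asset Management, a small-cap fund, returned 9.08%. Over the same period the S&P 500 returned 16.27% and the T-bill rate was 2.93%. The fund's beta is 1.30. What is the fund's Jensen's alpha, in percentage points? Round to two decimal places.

CAPM expected return = Rf + β(Rm − Rf) = 2.93% + 1.30 × (16.27% − 2.93%) = 2.93 + 1.30 × 13.34 = 20.2720%
Jensen's α = Rp − E[R] = 9.08% − 20.2720% = -11.1920

-11.19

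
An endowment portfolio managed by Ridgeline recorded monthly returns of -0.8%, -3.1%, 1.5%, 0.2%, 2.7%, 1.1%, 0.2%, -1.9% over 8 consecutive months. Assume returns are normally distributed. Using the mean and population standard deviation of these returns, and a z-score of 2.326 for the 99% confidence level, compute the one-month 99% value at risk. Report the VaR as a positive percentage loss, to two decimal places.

μ = (-0.8 − 3.1 + 1.5 + 0.2 + 2.7 + 1.1 + 0.2 − 1.9) / 8 = -0.10 / 8 = -0.0125%
Population std dev = √[24.6888 / 8] = 1.7567%
VaR = −(μ − z·σ) = −(-0.0125 − 2.326 × 1.7567) = −(-4.0986) = 4.0986%

4.10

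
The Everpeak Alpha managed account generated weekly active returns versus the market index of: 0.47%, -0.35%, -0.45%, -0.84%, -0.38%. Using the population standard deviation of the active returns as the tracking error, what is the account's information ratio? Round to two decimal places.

-0.72

Mean return r̄ = -1.550 / 5 = -0.3100%
Population std dev = √[0.9154 / 5] = 0.4279%
IR = r̄ / tracking error = -0.3100 / 0.4279 = -0.7245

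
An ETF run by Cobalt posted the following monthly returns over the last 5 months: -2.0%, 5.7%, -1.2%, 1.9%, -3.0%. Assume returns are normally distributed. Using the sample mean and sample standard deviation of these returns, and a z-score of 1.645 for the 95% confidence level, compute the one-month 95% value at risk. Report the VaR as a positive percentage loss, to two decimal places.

5.54

r̄ = (-2 + 5.7 − 1.2 + 1.9 − 3) / 5 = 0.2800%
Sample std dev = √[50.1480 / 4] = 3.5408%
VaR = −(r̄ − z·σ) = −(0.2800 − 1.645 × 3.5408) = −(-5.5446) = 5.5446%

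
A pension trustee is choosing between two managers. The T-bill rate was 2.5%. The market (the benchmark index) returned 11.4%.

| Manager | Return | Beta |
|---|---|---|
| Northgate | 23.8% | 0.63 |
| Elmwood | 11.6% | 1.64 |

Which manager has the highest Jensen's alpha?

Northgate

Northgate: α = 23.8% − [2.5% + 0.63 × (11.4% − 2.5%)] = 15.693
Elmwood: α = 11.6% − [2.5% + 1.64 × (11.4% − 2.5%)] = -5.496
Highest: Northgate (15.693).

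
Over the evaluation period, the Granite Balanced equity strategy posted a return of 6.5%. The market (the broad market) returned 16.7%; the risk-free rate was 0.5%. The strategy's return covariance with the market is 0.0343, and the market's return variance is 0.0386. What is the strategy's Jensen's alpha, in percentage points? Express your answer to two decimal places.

-8.40

β = Cov / Var = 0.0343 / 0.0386 = 0.8886
E[R] = Rf + β(Rm − Rf) = 0.5% + 0.8886 × (16.7% − 0.5%) = 14.8953%
α = Rp − E[R] = 6.5% − 14.8953% = -8.3953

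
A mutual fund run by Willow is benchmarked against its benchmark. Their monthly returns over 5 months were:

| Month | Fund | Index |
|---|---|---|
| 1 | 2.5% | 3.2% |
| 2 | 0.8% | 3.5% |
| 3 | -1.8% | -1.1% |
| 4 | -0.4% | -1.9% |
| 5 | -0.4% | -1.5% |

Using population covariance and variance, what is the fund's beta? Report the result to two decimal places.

0.48

r̄p = 0.1400%,  r̄m = 0.4400%
Cov = Σ(rp − r̄p)(rm − r̄m) / 5 = 2.7664
Var(rm) = Σ(rm − r̄m)² / 5 = 5.7184
β = Cov / Var = 2.7664 / 5.7184 = 0.4838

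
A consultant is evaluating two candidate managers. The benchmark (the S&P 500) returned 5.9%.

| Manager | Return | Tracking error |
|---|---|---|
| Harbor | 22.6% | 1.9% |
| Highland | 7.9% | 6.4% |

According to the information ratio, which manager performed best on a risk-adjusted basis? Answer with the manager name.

Harbor: IR = (22.6% − 5.9%) / 1.9% = 8.789
Highland: IR = (7.9% − 5.9%) / 6.4% = 0.313
Highest: Harbor (8.789).

Harbor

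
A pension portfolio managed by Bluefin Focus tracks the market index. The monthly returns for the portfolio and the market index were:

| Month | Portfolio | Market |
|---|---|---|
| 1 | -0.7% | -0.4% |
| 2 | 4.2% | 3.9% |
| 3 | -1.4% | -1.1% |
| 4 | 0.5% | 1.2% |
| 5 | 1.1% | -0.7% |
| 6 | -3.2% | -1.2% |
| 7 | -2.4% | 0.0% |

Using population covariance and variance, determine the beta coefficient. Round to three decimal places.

r̄p = -0.2714%,  r̄m = 0.2429%
Cov = Σ(rp − r̄p)(rm − r̄m) / 7 = 3.1902
Var(rm) = Σ(rm − r̄m)² / 7 = 2.7910
β = Cov / Var = 3.1902 / 2.7910 = 1.1430

1.143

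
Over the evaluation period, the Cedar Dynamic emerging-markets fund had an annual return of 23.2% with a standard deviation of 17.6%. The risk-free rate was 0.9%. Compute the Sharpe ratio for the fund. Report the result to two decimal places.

Sharpe = (Rp − Rf) / σp = (23.2% − 0.9%) / 17.6% = 22.30% / 17.6% = 1.2670

1.27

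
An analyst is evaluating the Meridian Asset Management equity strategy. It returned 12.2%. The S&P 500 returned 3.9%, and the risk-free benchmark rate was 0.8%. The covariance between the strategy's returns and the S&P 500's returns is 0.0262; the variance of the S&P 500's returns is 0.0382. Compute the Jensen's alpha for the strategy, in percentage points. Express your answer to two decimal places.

β = Cov / Var = 0.0262 / 0.0382 = 0.6859
E[R] = Rf + β(Rm − Rf) = 0.8% + 0.6859 × (3.9% − 0.8%) = 2.9263%
α = Rp − E[R] = 12.2% − 2.9263% = 9.2737

9.27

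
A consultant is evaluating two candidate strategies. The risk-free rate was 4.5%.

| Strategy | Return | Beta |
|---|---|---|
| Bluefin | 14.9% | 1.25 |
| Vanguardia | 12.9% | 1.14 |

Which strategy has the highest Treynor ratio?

Bluefin

Bluefin: Treynor = (14.9% − 4.5%) / 1.25 = 8.320
Vanguardia: Treynor = (12.9% − 4.5%) / 1.14 = 7.368
Highest: Bluefin (8.320).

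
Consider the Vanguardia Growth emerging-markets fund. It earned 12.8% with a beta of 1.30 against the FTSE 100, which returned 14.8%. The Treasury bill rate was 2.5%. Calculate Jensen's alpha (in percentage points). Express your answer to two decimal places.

CAPM expected return = Rf + β(Rm − Rf) = 2.5% + 1.30 × (14.8% − 2.5%) = 2.5 + 1.30 × 12.30 = 18.4900%
Jensen's α = Rp − E[R] = 12.8% − 18.4900% = -5.6900

-5.69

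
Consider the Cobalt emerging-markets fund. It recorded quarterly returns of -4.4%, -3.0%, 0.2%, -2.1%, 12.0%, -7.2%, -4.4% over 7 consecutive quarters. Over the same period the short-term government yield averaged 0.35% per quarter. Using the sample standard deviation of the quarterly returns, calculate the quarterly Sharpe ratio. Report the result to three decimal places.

-0.258

μ = (-4.4 − 3 + 0.2 − 2.1 + 12 − 7.2 − 4.4) / 7 = -1.2714%
Σ(r − μ)² = 236.6943; sample σ = √(236.6943/6) = 6.2808%
Sharpe = (μ − rf) / σ = (-1.2714 − 0.35) / 6.2808 = -1.6214 / 6.2808 = -0.2582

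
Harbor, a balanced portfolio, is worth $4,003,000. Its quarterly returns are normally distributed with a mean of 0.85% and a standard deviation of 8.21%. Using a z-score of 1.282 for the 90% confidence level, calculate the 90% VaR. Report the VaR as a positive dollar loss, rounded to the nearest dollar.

$387,299

Return at the 90% tail: μ − z·σ = 0.85% − 1.282 × 8.21% = 0.85 − 10.52522 = -9.67522%
VaR = −(-9.67522%) × $4,003,000 = 9.67522% × $4,003,000 = $387,299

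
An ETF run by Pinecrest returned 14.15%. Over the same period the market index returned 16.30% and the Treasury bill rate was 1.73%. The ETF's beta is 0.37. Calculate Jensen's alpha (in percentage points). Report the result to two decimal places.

CAPM expected return = Rf + β(Rm − Rf) = 1.73% + 0.37 × (16.30% − 1.73%) = 1.73 + 0.37 × 14.57 = 7.1209%
Jensen's α = Rp − E[R] = 14.15% − 7.1209% = 7.0291

7.03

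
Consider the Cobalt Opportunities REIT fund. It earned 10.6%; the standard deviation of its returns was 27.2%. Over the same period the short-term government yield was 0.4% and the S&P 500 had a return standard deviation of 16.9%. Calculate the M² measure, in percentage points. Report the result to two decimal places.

Sharpe = (Rp − Rf) / σp = (10.6% − 0.4%) / 27.2% = 0.3750
M² = Rf + Sharpe × σm = 0.4% + 0.3750 × 16.9% = 6.7375%

6.74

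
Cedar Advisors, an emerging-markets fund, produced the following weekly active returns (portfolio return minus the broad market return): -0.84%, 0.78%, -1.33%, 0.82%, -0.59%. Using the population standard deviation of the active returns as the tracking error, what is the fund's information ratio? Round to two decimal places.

-0.26

Mean return r̄ = -1.160 / 5 = -0.2320%
Population σ = √[Σ(r − r̄)² / 5] = √[3.8343 / 5] = √0.7669 = 0.8757%
IR = r̄ / tracking error = -0.2320 / 0.8757 = -0.2649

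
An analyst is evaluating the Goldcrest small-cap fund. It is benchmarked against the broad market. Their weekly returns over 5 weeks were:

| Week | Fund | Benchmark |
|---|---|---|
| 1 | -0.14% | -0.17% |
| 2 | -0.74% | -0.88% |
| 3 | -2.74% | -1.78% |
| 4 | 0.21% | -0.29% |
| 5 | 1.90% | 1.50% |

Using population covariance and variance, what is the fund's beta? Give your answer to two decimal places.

r̄p = -0.3020%,  r̄m = -0.3240%
Cov = Σ(rp − r̄p)(rm − r̄m) / 5 = 1.5704
Var(rm) = Σ(rm − r̄m)² / 5 = 1.1562
β = Cov / Var = 1.5704 / 1.1562 = 1.3582

1.36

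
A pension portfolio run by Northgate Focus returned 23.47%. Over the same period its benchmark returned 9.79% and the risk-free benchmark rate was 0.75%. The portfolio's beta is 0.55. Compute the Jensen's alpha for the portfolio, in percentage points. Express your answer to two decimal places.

CAPM expected return = Rf + β(Rm − Rf) = 0.75% + 0.55 × (9.79% − 0.75%) = 0.75 + 0.55 × 9.04 = 5.7220%
Jensen's α = Rp − E[R] = 23.47% − 5.7220% = 17.7480

17.75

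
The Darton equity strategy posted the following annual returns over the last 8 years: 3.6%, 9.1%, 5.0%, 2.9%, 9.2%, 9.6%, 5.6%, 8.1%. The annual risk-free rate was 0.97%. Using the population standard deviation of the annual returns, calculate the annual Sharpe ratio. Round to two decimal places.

Mean return r̄ = 53.10 / 8 = 6.6375%
Population std dev = √[50.4988 / 8] = 2.5124%
Sharpe = (r̄ − rf) / σ = (6.6375 − 0.97) / 2.5124 = 5.6675 / 2.5124 = 2.2558

2.26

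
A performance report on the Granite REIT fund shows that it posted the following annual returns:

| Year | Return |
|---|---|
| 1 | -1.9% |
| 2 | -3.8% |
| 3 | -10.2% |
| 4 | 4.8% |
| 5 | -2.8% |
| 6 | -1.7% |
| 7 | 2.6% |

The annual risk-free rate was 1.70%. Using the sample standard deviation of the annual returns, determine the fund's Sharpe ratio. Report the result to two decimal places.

μ = (-1.9 − 3.8 − 10.2 + 4.8 − 2.8 − 1.7 + 2.6) / 7 = -1.8571%
Σ(r − μ)² = 138.4771; sample σ = √(138.4771/6) = 4.8041%
Sharpe = (μ − rf) / σ = (-1.8571 − 1.7) / 4.8041 = -3.5571 / 4.8041 = -0.7404

-0.74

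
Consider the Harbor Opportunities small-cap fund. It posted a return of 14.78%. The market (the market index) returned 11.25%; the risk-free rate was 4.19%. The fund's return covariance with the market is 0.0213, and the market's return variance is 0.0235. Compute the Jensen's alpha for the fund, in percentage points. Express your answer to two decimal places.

4.19

β = Cov / Var = 0.0213 / 0.0235 = 0.9064
E[R] = Rf + β(Rm − Rf) = 4.19% + 0.9064 × (11.25% − 4.19%) = 10.5892%
α = Rp − E[R] = 14.78% − 10.5892% = 4.1908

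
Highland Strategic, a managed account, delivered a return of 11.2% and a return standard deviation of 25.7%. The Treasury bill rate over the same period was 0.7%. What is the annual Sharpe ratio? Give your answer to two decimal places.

0.41

Sharpe = (Rp − Rf) / σp = (11.2% − 0.7%) / 25.7% = 10.50% / 25.7% = 0.4086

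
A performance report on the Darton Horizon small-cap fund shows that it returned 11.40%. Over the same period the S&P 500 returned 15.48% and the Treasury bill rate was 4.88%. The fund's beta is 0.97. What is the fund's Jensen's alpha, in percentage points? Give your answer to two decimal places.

-3.76

CAPM expected return = Rf + β(Rm − Rf) = 4.88% + 0.97 × (15.48% − 4.88%) = 4.88 + 0.97 × 10.60 = 15.1620%
Jensen's α = Rp − E[R] = 11.40% − 15.1620% = -3.7620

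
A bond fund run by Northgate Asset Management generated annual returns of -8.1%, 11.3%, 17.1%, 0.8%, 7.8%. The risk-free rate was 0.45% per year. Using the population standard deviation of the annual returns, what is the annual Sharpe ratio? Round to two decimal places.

r̄ = (-8.1 + 11.3 + 17.1 + 0.8 + 7.8) / 5 = 28.90 / 5 = 5.7800%
Population std dev = √[380.1480 / 5] = 8.7195%
Sharpe = (r̄ − rf) / σ = (5.7800 − 0.45) / 8.7195 = 5.3300 / 8.7195 = 0.6113

0.61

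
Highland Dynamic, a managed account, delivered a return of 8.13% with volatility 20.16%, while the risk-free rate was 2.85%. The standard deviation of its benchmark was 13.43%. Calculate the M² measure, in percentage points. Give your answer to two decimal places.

6.37

Sharpe = (Rp − Rf) / σp = (8.13% − 2.85%) / 20.16% = 0.2619
M² = Rf + Sharpe × σm = 2.85% + 0.2619 × 13.43% = 6.3673%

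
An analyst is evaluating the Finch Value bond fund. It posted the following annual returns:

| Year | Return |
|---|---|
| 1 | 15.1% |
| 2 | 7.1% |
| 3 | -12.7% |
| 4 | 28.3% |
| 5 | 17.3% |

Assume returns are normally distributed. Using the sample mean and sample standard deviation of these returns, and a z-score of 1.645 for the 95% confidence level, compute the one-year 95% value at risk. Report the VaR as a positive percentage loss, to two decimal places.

14.10

Mean return μ = 55.10 / 5 = 11.0200%
Σ(r − μ)² = (15.1 − 11.0200)² + (7.1 − 11.0200)² + (-12.7 − 11.0200)² + … = 932.6880
sample σ = √(932.6880 / 4) = √233.1720 = 15.2700%
VaR = −(μ − z·σ) = −(11.0200 − 1.645 × 15.2700) = −(-14.0992) = 14.0992%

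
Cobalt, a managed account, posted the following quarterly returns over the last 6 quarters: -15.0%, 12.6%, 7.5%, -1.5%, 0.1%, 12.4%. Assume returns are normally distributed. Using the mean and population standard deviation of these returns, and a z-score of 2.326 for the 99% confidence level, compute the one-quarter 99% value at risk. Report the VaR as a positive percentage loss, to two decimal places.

19.64

r̄ = (-15 + 12.6 + 7.5 − 1.5 + 0.1 + 12.4) / 6 = 16.10 / 6 = 2.6833%
Σ(r − r̄)² = (-15 − 2.6833)² + (12.6 − 2.6833)² + (7.5 − 2.6833)² + … = 552.8283
population σ = √(552.8283 / 6) = √92.1381 = 9.5989%
VaR = −(r̄ − z·σ) = −(2.6833 − 2.326 × 9.5989) = −(-19.6437) = 19.6437%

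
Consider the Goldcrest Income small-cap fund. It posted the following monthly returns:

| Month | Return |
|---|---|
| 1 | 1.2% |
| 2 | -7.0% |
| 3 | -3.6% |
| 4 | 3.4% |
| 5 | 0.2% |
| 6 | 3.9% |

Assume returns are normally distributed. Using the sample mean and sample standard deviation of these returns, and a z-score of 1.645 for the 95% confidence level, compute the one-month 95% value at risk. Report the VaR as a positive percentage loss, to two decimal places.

7.28

Mean return r̄ = -1.90 / 6 = -0.3167%
Sample σ = √[Σ(r − r̄)² / 5] = √[89.6083 / 5] = √17.9217 = 4.2334%
VaR = −(r̄ − z·σ) = −(-0.3167 − 1.645 × 4.2334) = −(-7.2806) = 7.2806%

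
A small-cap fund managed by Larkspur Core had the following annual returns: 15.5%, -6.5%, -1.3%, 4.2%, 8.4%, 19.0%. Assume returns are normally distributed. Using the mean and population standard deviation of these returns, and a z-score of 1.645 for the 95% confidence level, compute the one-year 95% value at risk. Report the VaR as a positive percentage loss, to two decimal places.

8.10

μ = (15.5 − 6.5 − 1.3 + 4.2 + 8.4 + 19) / 6 = 6.5500%
Population σ = √[Σ(r − μ)² / 6] = √[475.9750 / 6] = √79.3292 = 8.9067%
VaR = −(μ − z·σ) = −(6.5500 − 1.645 × 8.9067) = −(-8.1015) = 8.1015%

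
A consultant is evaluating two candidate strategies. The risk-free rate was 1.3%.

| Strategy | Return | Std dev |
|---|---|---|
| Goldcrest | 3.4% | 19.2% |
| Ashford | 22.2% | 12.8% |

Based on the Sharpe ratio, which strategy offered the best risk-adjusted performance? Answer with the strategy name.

Ashford

Goldcrest: Sharpe ratio = (3.4% − 1.3%) / 19.2% = 0.109
Ashford: Sharpe ratio = (22.2% − 1.3%) / 12.8% = 1.633
Highest: Ashford (1.633).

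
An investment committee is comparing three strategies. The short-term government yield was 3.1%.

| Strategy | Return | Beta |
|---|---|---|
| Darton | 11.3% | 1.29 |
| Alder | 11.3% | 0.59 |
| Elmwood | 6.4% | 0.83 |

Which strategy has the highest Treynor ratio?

Alder

Darton: Treynor = (11.3% − 3.1%) / 1.29 = 6.357
Alder: Treynor = (11.3% − 3.1%) / 0.59 = 13.898
Elmwood: Treynor = (6.4% − 3.1%) / 0.83 = 3.976
Highest: Alder (13.898).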